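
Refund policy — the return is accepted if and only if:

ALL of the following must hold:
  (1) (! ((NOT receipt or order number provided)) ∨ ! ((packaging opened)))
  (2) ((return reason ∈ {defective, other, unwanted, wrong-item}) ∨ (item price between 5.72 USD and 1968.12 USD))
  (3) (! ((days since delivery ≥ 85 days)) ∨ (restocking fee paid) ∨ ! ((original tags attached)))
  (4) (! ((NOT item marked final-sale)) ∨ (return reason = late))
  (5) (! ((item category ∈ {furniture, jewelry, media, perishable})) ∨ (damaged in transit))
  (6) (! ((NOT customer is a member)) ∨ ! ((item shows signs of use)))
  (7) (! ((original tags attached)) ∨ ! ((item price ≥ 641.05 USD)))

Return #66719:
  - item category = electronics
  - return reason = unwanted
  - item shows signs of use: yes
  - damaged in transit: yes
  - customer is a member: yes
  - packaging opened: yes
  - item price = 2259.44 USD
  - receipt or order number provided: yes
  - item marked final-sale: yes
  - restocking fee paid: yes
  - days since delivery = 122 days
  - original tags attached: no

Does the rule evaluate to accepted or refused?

Accepted

Atomic conditions:
  NOT receipt or order number provided: yes → false
  packaging opened: yes → true
  return reason ∈ {defective, other, unwanted, wrong-item}: unwanted is in the set → true
  item price between 5.72 USD and 1968.12 USD: 2259.44 in [5.72, 1968.12] is false
  days since delivery ≥ 85 days: 122 ≥ 85 is true
  restocking fee paid: yes → true
  original tags attached: no → false
  NOT item marked final-sale: yes → false
  return reason = late: unwanted == late is false
  item category ∈ {furniture, jewelry, media, perishable}: electronics is not in the set → false
  damaged in transit: yes → true
  NOT customer is a member: yes → false
  item shows signs of use: yes → true
  item price ≥ 641.05 USD: 2259.44 ≥ 641.05 is true
Combine:
[1.1] NOT false = true
[1.2] NOT true = false
[1] true OR false = true
[2] true OR false = true
[3.1] NOT true = false
[3.3] NOT false = true
[3] false OR true OR true = true
[4.1] NOT false = true
[4] true OR false = true
[5.1] NOT false = true
[5] true OR true = true
[6.1] NOT false = true
[6.2] NOT true = false
[6] true OR false = true
[7.1] NOT false = true
[7.2] NOT true = false
[7] true OR false = true
[root] true AND true AND true AND true AND true AND true AND true = true
Overall: true → accepted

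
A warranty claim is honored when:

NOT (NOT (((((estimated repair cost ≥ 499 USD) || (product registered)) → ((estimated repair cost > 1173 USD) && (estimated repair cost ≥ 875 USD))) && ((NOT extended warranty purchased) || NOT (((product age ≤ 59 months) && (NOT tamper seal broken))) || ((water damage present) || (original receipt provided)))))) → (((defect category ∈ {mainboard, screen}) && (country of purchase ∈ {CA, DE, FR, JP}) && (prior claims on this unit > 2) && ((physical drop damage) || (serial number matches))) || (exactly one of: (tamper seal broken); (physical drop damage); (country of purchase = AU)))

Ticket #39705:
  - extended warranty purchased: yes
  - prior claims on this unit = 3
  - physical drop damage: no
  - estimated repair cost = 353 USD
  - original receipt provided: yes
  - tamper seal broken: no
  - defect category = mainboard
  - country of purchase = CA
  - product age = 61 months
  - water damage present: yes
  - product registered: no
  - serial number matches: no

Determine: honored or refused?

Atomic conditions:
  estimated repair cost ≥ 499 USD: 353 ≥ 499 is false
  product registered: no → false
  estimated repair cost > 1173 USD: 353 > 1173 is false
  estimated repair cost ≥ 875 USD: 353 ≥ 875 is false
  NOT extended warranty purchased: yes → false
  product age ≤ 59 months: 61 ≤ 59 is false
  NOT tamper seal broken: no → true
  water damage present: yes → true
  original receipt provided: yes → true
  defect category ∈ {mainboard, screen}: mainboard is in the set → true
  country of purchase ∈ {CA, DE, FR, JP}: CA is in the set → true
  prior claims on this unit > 2: 3 > 2 is true
  physical drop damage: no → false
  serial number matches: no → false
  tamper seal broken: no → false
  country of purchase = AU: CA == AU is false
Combine:
[1.1.1.1.1] false OR false = false
[1.1.1.1.2] false AND false = false
[1.1.1.1] false → false (antecedent false ⇒ implication holds) = true
[1.1.1.2.2.1] false AND true = false
[1.1.1.2.2] NOT false = true
[1.1.1.2.3] true OR true = true
[1.1.1.2] false OR true OR true = true
[1.1.1] true AND true = true
[1.1] NOT true = false
[1] NOT false = true
[2.1.4] false OR false = false
[2.1] true AND true AND true AND false = false
[2.2] exactly-one(false, false, false) = false
[2] false OR false = false
[root] true → false = false
Overall: false → refused

Refused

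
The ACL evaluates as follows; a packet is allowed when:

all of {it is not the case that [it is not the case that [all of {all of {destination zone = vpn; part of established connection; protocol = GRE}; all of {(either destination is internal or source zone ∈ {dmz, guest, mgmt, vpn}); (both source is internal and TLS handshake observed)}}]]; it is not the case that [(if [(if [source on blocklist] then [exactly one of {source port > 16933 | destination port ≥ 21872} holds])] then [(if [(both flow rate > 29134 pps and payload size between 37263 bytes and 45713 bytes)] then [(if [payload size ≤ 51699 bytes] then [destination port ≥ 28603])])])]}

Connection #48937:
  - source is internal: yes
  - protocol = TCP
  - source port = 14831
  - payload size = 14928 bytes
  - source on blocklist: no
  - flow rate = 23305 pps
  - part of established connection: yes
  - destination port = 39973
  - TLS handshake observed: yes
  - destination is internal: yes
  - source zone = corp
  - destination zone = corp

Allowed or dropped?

Dropped

Atomic conditions:
  destination zone = vpn: corp == vpn is false
  part of established connection: yes → true
  protocol = GRE: TCP == GRE is false
  destination is internal: yes → true
  source zone ∈ {dmz, guest, mgmt, vpn}: corp is not in the set → false
  source is internal: yes → true
  TLS handshake observed: yes → true
  source on blocklist: no → false
  source port > 16933: 14831 > 16933 is false
  destination port ≥ 21872: 39973 ≥ 21872 is true
  flow rate > 29134 pps: 23305 > 29134 is false
  payload size between 37263 bytes and 45713 bytes: 14928 in [37263, 45713] is false
  payload size ≤ 51699 bytes: 14928 ≤ 51699 is true
  destination port ≥ 28603: 39973 ≥ 28603 is true
Combine:
[1.1.1.1] false AND true AND false = false
[1.1.1.2.1] true OR false = true
[1.1.1.2.2] true AND true = true
[1.1.1.2] true AND true = true
[1.1.1] false AND true = false
[1.1] NOT false = true
[1] NOT true = false
[2.1.1.2] exactly-one(false, true) = true
[2.1.1] false → true (antecedent false ⇒ implication holds) = true
[2.1.2.1] false AND false = false
[2.1.2.2] true → true = true
[2.1.2] false → true (antecedent false ⇒ implication holds) = true
[2.1] true → true = true
[2] NOT true = false
[root] false AND false = false
Overall: false → dropped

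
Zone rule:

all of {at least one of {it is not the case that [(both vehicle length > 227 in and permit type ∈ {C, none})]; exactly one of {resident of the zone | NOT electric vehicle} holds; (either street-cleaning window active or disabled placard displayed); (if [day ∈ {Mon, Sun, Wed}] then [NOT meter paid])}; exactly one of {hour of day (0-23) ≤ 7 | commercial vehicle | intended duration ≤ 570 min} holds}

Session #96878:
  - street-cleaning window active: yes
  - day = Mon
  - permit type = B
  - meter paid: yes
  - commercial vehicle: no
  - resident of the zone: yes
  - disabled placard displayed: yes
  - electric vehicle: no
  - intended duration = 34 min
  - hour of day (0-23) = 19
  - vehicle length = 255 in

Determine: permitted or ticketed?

Atomic conditions:
  vehicle length > 227 in: 255 > 227 is true
  permit type ∈ {C, none}: B is not in the set → false
  resident of the zone: yes → true
  NOT electric vehicle: no → true
  street-cleaning window active: yes → true
  disabled placard displayed: yes → true
  day ∈ {Mon, Sun, Wed}: Mon is in the set → true
  NOT meter paid: yes → false
  hour of day (0-23) ≤ 7: 19 ≤ 7 is false
  commercial vehicle: no → false
  intended duration ≤ 570 min: 34 ≤ 570 is true
Combine:
[1.1.1] true AND false = false
[1.1] NOT false = true
[1.2] exactly-one(true, true) = false
[1.3] true OR true = true
[1.4] true → false = false
[1] true OR false OR true OR false = true
[2] exactly-one(false, false, true) = true
[root] true AND true = true
Overall: true → permitted

Permitted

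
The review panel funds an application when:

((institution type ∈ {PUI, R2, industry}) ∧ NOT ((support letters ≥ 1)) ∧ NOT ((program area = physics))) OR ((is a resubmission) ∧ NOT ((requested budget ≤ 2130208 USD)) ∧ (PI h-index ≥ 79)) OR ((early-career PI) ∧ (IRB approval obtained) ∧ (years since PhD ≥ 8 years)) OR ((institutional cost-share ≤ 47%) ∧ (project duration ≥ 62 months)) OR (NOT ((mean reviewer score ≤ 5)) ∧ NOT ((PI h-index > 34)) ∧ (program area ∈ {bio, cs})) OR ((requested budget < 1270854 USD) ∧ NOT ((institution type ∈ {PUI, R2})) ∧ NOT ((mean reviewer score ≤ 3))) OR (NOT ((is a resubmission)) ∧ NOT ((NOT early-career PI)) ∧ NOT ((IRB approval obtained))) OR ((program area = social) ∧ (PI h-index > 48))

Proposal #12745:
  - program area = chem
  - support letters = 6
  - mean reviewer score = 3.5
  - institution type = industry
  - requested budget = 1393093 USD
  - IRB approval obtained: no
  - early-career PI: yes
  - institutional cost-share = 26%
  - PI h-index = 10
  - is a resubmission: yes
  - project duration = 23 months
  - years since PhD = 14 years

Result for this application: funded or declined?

Declined

Atomic conditions:
  institution type ∈ {PUI, R2, industry}: industry is in the set → true
  support letters ≥ 1: 6 ≥ 1 is true
  program area = physics: chem == physics is false
  is a resubmission: yes → true
  requested budget ≤ 2130208 USD: 1393093 ≤ 2130208 is true
  PI h-index ≥ 79: 10 ≥ 79 is false
  early-career PI: yes → true
  IRB approval obtained: no → false
  years since PhD ≥ 8 years: 14 ≥ 8 is true
  institutional cost-share ≤ 47%: 26 ≤ 47 is true
  project duration ≥ 62 months: 23 ≥ 62 is false
  mean reviewer score ≤ 5: 3.5 ≤ 5 is true
  PI h-index > 34: 10 > 34 is false
  program area ∈ {bio, cs}: chem is not in the set → false
  requested budget < 1270854 USD: 1393093 < 1270854 is false
  institution type ∈ {PUI, R2}: industry is not in the set → false
  mean reviewer score ≤ 3: 3.5 ≤ 3 is false
  NOT early-career PI: yes → false
  program area = social: chem == social is false
  PI h-index > 48: 10 > 48 is false
Combine:
[1.2] NOT true = false
[1.3] NOT false = true
[1] true AND false AND true = false
[2.2] NOT true = false
[2] true AND false AND false = false
[3] true AND false AND true = false
[4] true AND false = false
[5.1] NOT true = false
[5.2] NOT false = true
[5] false AND true AND false = false
[6.2] NOT false = true
[6.3] NOT false = true
[6] false AND true AND true = false
[7.1] NOT true = false
[7.2] NOT false = true
[7.3] NOT false = true
[7] false AND true AND true = false
[8] false AND false = false
[root] false OR false OR false OR false OR false OR false OR false OR false = false
Overall: false → declined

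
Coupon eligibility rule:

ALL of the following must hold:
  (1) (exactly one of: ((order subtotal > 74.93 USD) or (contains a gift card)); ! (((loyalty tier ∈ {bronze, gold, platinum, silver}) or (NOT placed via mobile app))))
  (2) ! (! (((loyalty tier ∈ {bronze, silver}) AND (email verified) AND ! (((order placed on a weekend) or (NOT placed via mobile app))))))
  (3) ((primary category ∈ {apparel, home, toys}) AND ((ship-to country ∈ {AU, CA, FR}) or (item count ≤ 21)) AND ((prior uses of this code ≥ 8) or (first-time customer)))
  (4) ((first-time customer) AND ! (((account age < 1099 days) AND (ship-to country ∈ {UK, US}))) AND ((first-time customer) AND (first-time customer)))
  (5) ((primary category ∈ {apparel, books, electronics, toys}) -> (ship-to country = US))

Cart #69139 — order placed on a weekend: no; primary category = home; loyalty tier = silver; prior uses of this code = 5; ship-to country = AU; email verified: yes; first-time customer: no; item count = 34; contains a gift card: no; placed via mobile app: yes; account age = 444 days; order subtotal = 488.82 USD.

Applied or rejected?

Rejected

Atomic conditions:
  order subtotal > 74.93 USD: 488.82 > 74.93 is true
  contains a gift card: no → false
  loyalty tier ∈ {bronze, gold, platinum, silver}: silver is in the set → true
  NOT placed via mobile app: yes → false
  loyalty tier ∈ {bronze, silver}: silver is in the set → true
  email verified: yes → true
  order placed on a weekend: no → false
  primary category ∈ {apparel, home, toys}: home is in the set → true
  ship-to country ∈ {AU, CA, FR}: AU is in the set → true
  item count ≤ 21: 34 ≤ 21 is false
  prior uses of this code ≥ 8: 5 ≥ 8 is false
  first-time customer: no → false
  account age < 1099 days: 444 < 1099 is true
  ship-to country ∈ {UK, US}: AU is not in the set → false
  primary category ∈ {apparel, books, electronics, toys}: home is not in the set → false
  ship-to country = US: AU == US is false
Combine:
[1.1] true OR false = true
[1.2.1] true OR false = true
[1.2] NOT true = false
[1] exactly-one(true, false) = true
[2.1.1.3.1] false OR false = false
[2.1.1.3] NOT false = true
[2.1.1] true AND true AND true = true
[2.1] NOT true = false
[2] NOT false = true
[3.2] true OR false = true
[3.3] false OR false = false
[3] true AND true AND false = false
[4.2.1] true AND false = false
[4.2] NOT false = true
[4.3] false AND false = false
[4] false AND true AND false = false
[5] false → false (antecedent false ⇒ implication holds) = true
[root] true AND true AND false AND false AND true = false
Overall: false → rejected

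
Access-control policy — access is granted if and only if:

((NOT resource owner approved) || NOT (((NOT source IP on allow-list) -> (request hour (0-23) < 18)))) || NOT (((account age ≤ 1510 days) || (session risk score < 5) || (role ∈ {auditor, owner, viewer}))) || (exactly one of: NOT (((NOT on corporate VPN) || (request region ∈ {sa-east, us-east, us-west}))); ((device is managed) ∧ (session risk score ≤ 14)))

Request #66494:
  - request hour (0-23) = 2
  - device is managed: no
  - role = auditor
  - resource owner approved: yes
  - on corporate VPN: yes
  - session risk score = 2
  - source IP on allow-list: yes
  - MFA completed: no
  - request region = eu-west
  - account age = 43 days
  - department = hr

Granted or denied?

Granted

Atomic conditions:
  NOT resource owner approved: yes → false
  NOT source IP on allow-list: yes → false
  request hour (0-23) < 18: 2 < 18 is true
  account age ≤ 1510 days: 43 ≤ 1510 is true
  session risk score < 5: 2 < 5 is true
  role ∈ {auditor, owner, viewer}: auditor is in the set → true
  NOT on corporate VPN: yes → false
  request region ∈ {sa-east, us-east, us-west}: eu-west is not in the set → false
  device is managed: no → false
  session risk score ≤ 14: 2 ≤ 14 is true
Combine:
[1.2.1] false → true (antecedent false ⇒ implication holds) = true
[1.2] NOT true = false
[1] false OR false = false
[2.1] true OR true OR true = true
[2] NOT true = false
[3.1.1] false OR false = false
[3.1] NOT false = true
[3.2] false AND true = false
[3] exactly-one(true, false) = true
[root] false OR false OR true = true
Overall: true → granted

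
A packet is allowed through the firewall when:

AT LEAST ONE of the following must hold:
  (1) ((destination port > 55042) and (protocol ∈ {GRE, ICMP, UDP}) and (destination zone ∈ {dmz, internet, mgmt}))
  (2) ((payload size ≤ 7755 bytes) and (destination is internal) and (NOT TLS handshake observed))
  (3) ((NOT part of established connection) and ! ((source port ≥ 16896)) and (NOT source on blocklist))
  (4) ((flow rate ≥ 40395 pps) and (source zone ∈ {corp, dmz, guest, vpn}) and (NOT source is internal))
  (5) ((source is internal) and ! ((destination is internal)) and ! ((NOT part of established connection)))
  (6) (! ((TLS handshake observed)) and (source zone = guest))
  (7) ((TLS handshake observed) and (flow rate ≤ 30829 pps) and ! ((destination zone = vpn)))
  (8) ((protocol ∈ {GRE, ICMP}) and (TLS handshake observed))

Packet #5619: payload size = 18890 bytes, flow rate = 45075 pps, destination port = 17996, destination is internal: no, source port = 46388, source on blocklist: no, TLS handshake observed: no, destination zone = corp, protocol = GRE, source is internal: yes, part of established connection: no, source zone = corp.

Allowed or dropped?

Dropped

Atomic conditions:
  destination port > 55042: 17996 > 55042 is false
  protocol ∈ {GRE, ICMP, UDP}: GRE is in the set → true
  destination zone ∈ {dmz, internet, mgmt}: corp is not in the set → false
  payload size ≤ 7755 bytes: 18890 ≤ 7755 is false
  destination is internal: no → false
  NOT TLS handshake observed: no → true
  NOT part of established connection: no → true
  source port ≥ 16896: 46388 ≥ 16896 is true
  NOT source on blocklist: no → true
  flow rate ≥ 40395 pps: 45075 ≥ 40395 is true
  source zone ∈ {corp, dmz, guest, vpn}: corp is in the set → true
  NOT source is internal: yes → false
  source is internal: yes → true
  TLS handshake observed: no → false
  source zone = guest: corp == guest is false
  flow rate ≤ 30829 pps: 45075 ≤ 30829 is false
  destination zone = vpn: corp == vpn is false
  protocol ∈ {GRE, ICMP}: GRE is in the set → true
Combine:
[1] false AND true AND false = false
[2] false AND false AND true = false
[3.2] NOT true = false
[3] true AND false AND true = false
[4] true AND true AND false = false
[5.2] NOT false = true
[5.3] NOT true = false
[5] true AND true AND false = false
[6.1] NOT false = true
[6] true AND false = false
[7.3] NOT false = true
[7] false AND false AND true = false
[8] true AND false = false
[root] false OR false OR false OR false OR false OR false OR false OR false = false
Overall: false → dropped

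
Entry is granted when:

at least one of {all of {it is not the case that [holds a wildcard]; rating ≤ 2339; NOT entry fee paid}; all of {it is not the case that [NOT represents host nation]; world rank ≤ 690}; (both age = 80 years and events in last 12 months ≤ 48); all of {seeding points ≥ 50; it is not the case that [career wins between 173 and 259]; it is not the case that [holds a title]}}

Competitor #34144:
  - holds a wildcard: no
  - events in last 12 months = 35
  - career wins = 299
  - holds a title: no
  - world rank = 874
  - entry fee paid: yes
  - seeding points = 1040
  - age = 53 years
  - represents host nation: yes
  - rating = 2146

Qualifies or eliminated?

Atomic conditions:
  holds a wildcard: no → false
  rating ≤ 2339: 2146 ≤ 2339 is true
  NOT entry fee paid: yes → false
  NOT represents host nation: yes → false
  world rank ≤ 690: 874 ≤ 690 is false
  age = 80 years: 53 == 80 is false
  events in last 12 months ≤ 48: 35 ≤ 48 is true
  seeding points ≥ 50: 1040 ≥ 50 is true
  career wins between 173 and 259: 299 in [173, 259] is false
  holds a title: no → false
Combine:
[1.1] NOT false = true
[1] true AND true AND false = false
[2.1] NOT false = true
[2] true AND false = false
[3] false AND true = false
[4.2] NOT false = true
[4.3] NOT false = true
[4] true AND true AND true = true
[root] false OR false OR false OR true = true
Overall: true → qualifies

Qualifies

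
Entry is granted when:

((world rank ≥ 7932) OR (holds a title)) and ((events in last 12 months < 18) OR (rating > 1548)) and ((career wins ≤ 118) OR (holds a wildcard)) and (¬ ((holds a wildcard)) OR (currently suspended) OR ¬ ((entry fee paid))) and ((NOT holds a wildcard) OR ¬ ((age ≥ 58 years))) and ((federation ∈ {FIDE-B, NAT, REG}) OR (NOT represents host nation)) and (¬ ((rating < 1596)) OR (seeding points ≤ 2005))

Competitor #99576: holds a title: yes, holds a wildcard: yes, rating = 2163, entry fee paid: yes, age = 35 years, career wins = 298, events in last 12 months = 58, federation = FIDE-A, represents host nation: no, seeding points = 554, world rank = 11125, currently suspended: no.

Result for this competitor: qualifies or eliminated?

Eliminated

Atomic conditions:
  world rank ≥ 7932: 11125 ≥ 7932 is true
  holds a title: yes → true
  events in last 12 months < 18: 58 < 18 is false
  rating > 1548: 2163 > 1548 is true
  career wins ≤ 118: 298 ≤ 118 is false
  holds a wildcard: yes → true
  currently suspended: no → false
  entry fee paid: yes → true
  NOT holds a wildcard: yes → false
  age ≥ 58 years: 35 ≥ 58 is false
  federation ∈ {FIDE-B, NAT, REG}: FIDE-A is not in the set → false
  NOT represents host nation: no → true
  rating < 1596: 2163 < 1596 is false
  seeding points ≤ 2005: 554 ≤ 2005 is true
Combine:
[1] true OR true = true
[2] false OR true = true
[3] false OR true = true
[4.1] NOT true = false
[4.3] NOT true = false
[4] false OR false OR false = false
[5.2] NOT false = true
[5] false OR true = true
[6] false OR true = true
[7.1] NOT false = true
[7] true OR true = true
[root] true AND true AND true AND false AND true AND true AND true = false
Overall: false → eliminated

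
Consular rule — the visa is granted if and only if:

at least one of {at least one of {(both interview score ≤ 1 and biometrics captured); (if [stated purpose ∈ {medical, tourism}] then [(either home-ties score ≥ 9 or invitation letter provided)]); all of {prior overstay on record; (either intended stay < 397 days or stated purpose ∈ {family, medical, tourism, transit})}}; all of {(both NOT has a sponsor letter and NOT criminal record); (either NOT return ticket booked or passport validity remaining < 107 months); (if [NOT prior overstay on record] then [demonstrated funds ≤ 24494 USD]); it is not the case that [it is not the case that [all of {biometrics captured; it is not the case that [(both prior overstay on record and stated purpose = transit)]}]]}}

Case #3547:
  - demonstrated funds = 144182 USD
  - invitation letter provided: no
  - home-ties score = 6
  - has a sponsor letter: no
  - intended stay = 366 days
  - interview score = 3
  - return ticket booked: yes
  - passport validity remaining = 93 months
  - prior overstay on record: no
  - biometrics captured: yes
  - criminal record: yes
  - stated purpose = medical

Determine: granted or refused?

Refused

Atomic conditions:
  interview score ≤ 1: 3 ≤ 1 is false
  biometrics captured: yes → true
  stated purpose ∈ {medical, tourism}: medical is in the set → true
  home-ties score ≥ 9: 6 ≥ 9 is false
  invitation letter provided: no → false
  prior overstay on record: no → false
  intended stay < 397 days: 366 < 397 is true
  stated purpose ∈ {family, medical, tourism, transit}: medical is in the set → true
  NOT has a sponsor letter: no → true
  NOT criminal record: yes → false
  NOT return ticket booked: yes → false
  passport validity remaining < 107 months: 93 < 107 is true
  NOT prior overstay on record: no → true
  demonstrated funds ≤ 24494 USD: 144182 ≤ 24494 is false
  stated purpose = transit: medical == transit is false
Combine:
[1.1] false AND true = false
[1.2.2] false OR false = false
[1.2] true → false = false
[1.3.2] true OR true = true
[1.3] false AND true = false
[1] false OR false OR false = false
[2.1] true AND false = false
[2.2] false OR true = true
[2.3] true → false = false
[2.4.1.1.2.1] false AND false = false
[2.4.1.1.2] NOT false = true
[2.4.1.1] true AND true = true
[2.4.1] NOT true = false
[2.4] NOT false = true
[2] false AND true AND false AND true = false
[root] false OR false = false
Overall: false → refused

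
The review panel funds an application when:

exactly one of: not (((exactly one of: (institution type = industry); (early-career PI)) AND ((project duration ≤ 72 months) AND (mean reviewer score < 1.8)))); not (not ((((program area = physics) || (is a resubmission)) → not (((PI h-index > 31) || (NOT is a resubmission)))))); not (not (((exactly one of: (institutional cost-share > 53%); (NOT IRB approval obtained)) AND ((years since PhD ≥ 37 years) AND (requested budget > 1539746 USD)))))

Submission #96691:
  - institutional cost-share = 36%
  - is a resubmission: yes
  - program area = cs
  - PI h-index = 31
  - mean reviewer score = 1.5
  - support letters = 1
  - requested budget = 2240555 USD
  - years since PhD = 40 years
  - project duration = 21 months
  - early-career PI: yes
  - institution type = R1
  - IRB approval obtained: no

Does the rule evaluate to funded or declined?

Atomic conditions:
  institution type = industry: R1 == industry is false
  early-career PI: yes → true
  project duration ≤ 72 months: 21 ≤ 72 is true
  mean reviewer score < 1.8: 1.5 < 1.8 is true
  program area = physics: cs == physics is false
  is a resubmission: yes → true
  PI h-index > 31: 31 > 31 is false
  NOT is a resubmission: yes → false
  institutional cost-share > 53%: 36 > 53 is false
  NOT IRB approval obtained: no → true
  years since PhD ≥ 37 years: 40 ≥ 37 is true
  requested budget > 1539746 USD: 2240555 > 1539746 is true
Combine:
[1.1.1] exactly-one(false, true) = true
[1.1.2] true AND true = true
[1.1] true AND true = true
[1] NOT true = false
[2.1.1.1] false OR true = true
[2.1.1.2.1] false OR false = false
[2.1.1.2] NOT false = true
[2.1.1] true → true = true
[2.1] NOT true = false
[2] NOT false = true
[3.1.1.1] exactly-one(false, true) = true
[3.1.1.2] true AND true = true
[3.1.1] true AND true = true
[3.1] NOT true = false
[3] NOT false = true
[root] exactly-one(false, true, true) = false
Overall: false → declined

Declined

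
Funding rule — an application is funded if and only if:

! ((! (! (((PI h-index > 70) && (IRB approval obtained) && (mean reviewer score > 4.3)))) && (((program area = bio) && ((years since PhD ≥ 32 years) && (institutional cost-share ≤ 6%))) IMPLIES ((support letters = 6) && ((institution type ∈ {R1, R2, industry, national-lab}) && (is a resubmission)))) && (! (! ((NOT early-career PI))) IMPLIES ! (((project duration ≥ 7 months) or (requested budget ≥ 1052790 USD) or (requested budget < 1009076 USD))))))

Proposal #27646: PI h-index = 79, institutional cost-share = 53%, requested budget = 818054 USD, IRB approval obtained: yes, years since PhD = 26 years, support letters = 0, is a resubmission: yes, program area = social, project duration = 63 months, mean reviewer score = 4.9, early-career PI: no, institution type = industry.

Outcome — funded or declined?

Funded

Atomic conditions:
  PI h-index > 70: 79 > 70 is true
  IRB approval obtained: yes → true
  mean reviewer score > 4.3: 4.9 > 4.3 is true
  program area = bio: social == bio is false
  years since PhD ≥ 32 years: 26 ≥ 32 is false
  institutional cost-share ≤ 6%: 53 ≤ 6 is false
  support letters = 6: 0 == 6 is false
  institution type ∈ {R1, R2, industry, national-lab}: industry is in the set → true
  is a resubmission: yes → true
  NOT early-career PI: no → true
  project duration ≥ 7 months: 63 ≥ 7 is true
  requested budget ≥ 1052790 USD: 818054 ≥ 1052790 is false
  requested budget < 1009076 USD: 818054 < 1009076 is true
Combine:
[1.1.1.1] true AND true AND true = true
[1.1.1] NOT true = false
[1.1] NOT false = true
[1.2.1.2] false AND false = false
[1.2.1] false AND false = false
[1.2.2.2] true AND true = true
[1.2.2] false AND true = false
[1.2] false → false (antecedent false ⇒ implication holds) = true
[1.3.1.1] NOT true = false
[1.3.1] NOT false = true
[1.3.2.1] true OR false OR true = true
[1.3.2] NOT true = false
[1.3] true → false = false
[1] true AND true AND false = false
[root] NOT false = true
Overall: true → funded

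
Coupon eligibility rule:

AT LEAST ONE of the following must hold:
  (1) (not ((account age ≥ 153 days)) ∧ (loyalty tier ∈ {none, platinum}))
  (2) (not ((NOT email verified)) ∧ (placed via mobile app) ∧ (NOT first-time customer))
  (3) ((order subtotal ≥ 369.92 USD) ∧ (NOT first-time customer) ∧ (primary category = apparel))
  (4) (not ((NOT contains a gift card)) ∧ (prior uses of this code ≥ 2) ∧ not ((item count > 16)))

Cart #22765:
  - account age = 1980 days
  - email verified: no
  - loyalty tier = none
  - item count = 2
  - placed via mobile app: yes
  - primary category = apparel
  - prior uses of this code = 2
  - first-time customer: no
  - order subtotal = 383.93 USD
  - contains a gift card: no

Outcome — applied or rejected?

Atomic conditions:
  account age ≥ 153 days: 1980 ≥ 153 is true
  loyalty tier ∈ {none, platinum}: none is in the set → true
  NOT email verified: no → true
  placed via mobile app: yes → true
  NOT first-time customer: no → true
  order subtotal ≥ 369.92 USD: 383.93 ≥ 369.92 is true
  primary category = apparel: apparel == apparel is true
  NOT contains a gift card: no → true
  prior uses of this code ≥ 2: 2 ≥ 2 is true
  item count > 16: 2 > 16 is false
Combine:
[1.1] NOT true = false
[1] false AND true = false
[2.1] NOT true = false
[2] false AND true AND true = false
[3] true AND true AND true = true
[4.1] NOT true = false
[4.3] NOT false = true
[4] false AND true AND true = false
[root] false OR false OR true OR false = true
Overall: true → applied

Applied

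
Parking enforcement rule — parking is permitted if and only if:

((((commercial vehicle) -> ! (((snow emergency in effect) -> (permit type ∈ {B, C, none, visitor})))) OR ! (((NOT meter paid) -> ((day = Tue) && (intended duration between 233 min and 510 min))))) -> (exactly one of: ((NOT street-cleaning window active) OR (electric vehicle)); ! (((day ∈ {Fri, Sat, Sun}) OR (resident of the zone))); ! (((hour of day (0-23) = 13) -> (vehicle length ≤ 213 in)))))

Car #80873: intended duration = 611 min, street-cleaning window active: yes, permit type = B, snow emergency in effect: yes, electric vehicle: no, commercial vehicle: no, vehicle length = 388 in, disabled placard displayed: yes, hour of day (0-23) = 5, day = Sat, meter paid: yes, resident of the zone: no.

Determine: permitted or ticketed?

Ticketed

Atomic conditions:
  commercial vehicle: no → false
  snow emergency in effect: yes → true
  permit type ∈ {B, C, none, visitor}: B is in the set → true
  NOT meter paid: yes → false
  day = Tue: Sat == Tue is false
  intended duration between 233 min and 510 min: 611 in [233, 510] is false
  NOT street-cleaning window active: yes → false
  electric vehicle: no → false
  day ∈ {Fri, Sat, Sun}: Sat is in the set → true
  resident of the zone: no → false
  hour of day (0-23) = 13: 5 == 13 is false
  vehicle length ≤ 213 in: 388 ≤ 213 is false
Combine:
[1.1.2.1] true → true = true
[1.1.2] NOT true = false
[1.1] false → false (antecedent false ⇒ implication holds) = true
[1.2.1.2] false AND false = false
[1.2.1] false → false (antecedent false ⇒ implication holds) = true
[1.2] NOT true = false
[1] true OR false = true
[2.1] false OR false = false
[2.2.1] true OR false = true
[2.2] NOT true = false
[2.3.1] false → false (antecedent false ⇒ implication holds) = true
[2.3] NOT true = false
[2] exactly-one(false, false, false) = false
[root] true → false = false
Overall: false → ticketed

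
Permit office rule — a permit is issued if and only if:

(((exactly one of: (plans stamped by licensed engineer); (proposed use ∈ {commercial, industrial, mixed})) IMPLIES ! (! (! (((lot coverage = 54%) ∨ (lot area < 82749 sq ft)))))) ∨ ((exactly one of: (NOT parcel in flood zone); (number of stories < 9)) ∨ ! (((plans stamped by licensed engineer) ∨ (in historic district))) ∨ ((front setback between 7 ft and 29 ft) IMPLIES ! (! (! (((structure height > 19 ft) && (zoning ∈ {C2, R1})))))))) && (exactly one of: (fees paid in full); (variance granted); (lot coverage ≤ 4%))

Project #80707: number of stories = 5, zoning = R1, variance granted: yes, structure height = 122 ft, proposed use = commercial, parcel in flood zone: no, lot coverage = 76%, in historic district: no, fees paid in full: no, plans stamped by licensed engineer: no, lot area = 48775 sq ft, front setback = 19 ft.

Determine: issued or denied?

Atomic conditions:
  plans stamped by licensed engineer: no → false
  proposed use ∈ {commercial, industrial, mixed}: commercial is in the set → true
  lot coverage = 54%: 76 == 54 is false
  lot area < 82749 sq ft: 48775 < 82749 is true
  NOT parcel in flood zone: no → true
  number of stories < 9: 5 < 9 is true
  in historic district: no → false
  front setback between 7 ft and 29 ft: 19 in [7, 29] is true
  structure height > 19 ft: 122 > 19 is true
  zoning ∈ {C2, R1}: R1 is in the set → true
  fees paid in full: no → false
  variance granted: yes → true
  lot coverage ≤ 4%: 76 ≤ 4 is false
Combine:
[1.1.1] exactly-one(false, true) = true
[1.1.2.1.1.1] false OR true = true
[1.1.2.1.1] NOT true = false
[1.1.2.1] NOT false = true
[1.1.2] NOT true = false
[1.1] true → false = false
[1.2.1] exactly-one(true, true) = false
[1.2.2.1] false OR false = false
[1.2.2] NOT false = true
[1.2.3.2.1.1.1] true AND true = true
[1.2.3.2.1.1] NOT true = false
[1.2.3.2.1] NOT false = true
[1.2.3.2] NOT true = false
[1.2.3] true → false = false
[1.2] false OR true OR false = true
[1] false OR true = true
[2] exactly-one(false, true, false) = true
[root] true AND true = true
Overall: true → issued

Issued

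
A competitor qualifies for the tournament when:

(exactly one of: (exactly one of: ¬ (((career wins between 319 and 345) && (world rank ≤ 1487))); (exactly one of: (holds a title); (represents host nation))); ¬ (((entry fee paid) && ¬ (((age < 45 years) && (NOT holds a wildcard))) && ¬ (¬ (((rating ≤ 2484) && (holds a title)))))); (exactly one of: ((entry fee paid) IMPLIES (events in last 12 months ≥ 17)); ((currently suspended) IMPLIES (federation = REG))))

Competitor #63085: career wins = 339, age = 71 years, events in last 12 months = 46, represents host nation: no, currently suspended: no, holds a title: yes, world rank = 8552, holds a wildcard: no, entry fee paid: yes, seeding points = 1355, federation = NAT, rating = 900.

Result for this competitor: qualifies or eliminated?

Atomic conditions:
  career wins between 319 and 345: 339 in [319, 345] is true
  world rank ≤ 1487: 8552 ≤ 1487 is false
  holds a title: yes → true
  represents host nation: no → false
  entry fee paid: yes → true
  age < 45 years: 71 < 45 is false
  NOT holds a wildcard: no → true
  rating ≤ 2484: 900 ≤ 2484 is true
  events in last 12 months ≥ 17: 46 ≥ 17 is true
  currently suspended: no → false
  federation = REG: NAT == REG is false
Combine:
[1.1.1] true AND false = false
[1.1] NOT false = true
[1.2] exactly-one(true, false) = true
[1] exactly-one(true, true) = false
[2.1.2.1] false AND true = false
[2.1.2] NOT false = true
[2.1.3.1.1] true AND true = true
[2.1.3.1] NOT true = false
[2.1.3] NOT false = true
[2.1] true AND true AND true = true
[2] NOT true = false
[3.1] true → true = true
[3.2] false → false (antecedent false ⇒ implication holds) = true
[3] exactly-one(true, true) = false
[root] exactly-one(false, false, false) = false
Overall: false → eliminated

Eliminated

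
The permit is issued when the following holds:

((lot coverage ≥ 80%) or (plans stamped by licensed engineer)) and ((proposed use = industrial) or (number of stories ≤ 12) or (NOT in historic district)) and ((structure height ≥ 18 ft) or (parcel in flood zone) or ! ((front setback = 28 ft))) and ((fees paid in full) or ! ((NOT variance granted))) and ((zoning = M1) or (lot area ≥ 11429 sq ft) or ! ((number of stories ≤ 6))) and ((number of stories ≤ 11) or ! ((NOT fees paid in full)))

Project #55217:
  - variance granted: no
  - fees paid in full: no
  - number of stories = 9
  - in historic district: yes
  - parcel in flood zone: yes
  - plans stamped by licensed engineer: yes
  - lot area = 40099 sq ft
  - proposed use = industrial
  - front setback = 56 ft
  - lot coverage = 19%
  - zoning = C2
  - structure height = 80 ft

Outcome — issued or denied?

Atomic conditions:
  lot coverage ≥ 80%: 19 ≥ 80 is false
  plans stamped by licensed engineer: yes → true
  proposed use = industrial: industrial == industrial is true
  number of stories ≤ 12: 9 ≤ 12 is true
  NOT in historic district: yes → false
  structure height ≥ 18 ft: 80 ≥ 18 is true
  parcel in flood zone: yes → true
  front setback = 28 ft: 56 == 28 is false
  fees paid in full: no → false
  NOT variance granted: no → true
  zoning = M1: C2 == M1 is false
  lot area ≥ 11429 sq ft: 40099 ≥ 11429 is true
  number of stories ≤ 6: 9 ≤ 6 is false
  number of stories ≤ 11: 9 ≤ 11 is true
  NOT fees paid in full: no → true
Combine:
[1] false OR true = true
[2] true OR true OR false = true
[3.3] NOT false = true
[3] true OR true OR true = true
[4.2] NOT true = false
[4] false OR false = false
[5.3] NOT false = true
[5] false OR true OR true = true
[6.2] NOT true = false
[6] true OR false = true
[root] true AND true AND true AND false AND true AND true = false
Overall: false → denied

Denied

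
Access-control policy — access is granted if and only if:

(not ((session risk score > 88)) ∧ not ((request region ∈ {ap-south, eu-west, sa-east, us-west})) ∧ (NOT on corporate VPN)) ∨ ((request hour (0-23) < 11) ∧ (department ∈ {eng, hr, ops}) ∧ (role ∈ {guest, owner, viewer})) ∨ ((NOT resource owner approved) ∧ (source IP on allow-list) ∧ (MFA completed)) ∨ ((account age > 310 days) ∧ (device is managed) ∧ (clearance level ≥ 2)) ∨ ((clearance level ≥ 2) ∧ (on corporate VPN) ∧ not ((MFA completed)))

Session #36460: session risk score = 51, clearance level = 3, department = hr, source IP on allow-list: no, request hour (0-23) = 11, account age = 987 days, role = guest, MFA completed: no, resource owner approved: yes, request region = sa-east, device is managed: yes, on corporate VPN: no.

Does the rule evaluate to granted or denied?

Atomic conditions:
  session risk score > 88: 51 > 88 is false
  request region ∈ {ap-south, eu-west, sa-east, us-west}: sa-east is in the set → true
  NOT on corporate VPN: no → true
  request hour (0-23) < 11: 11 < 11 is false
  department ∈ {eng, hr, ops}: hr is in the set → true
  role ∈ {guest, owner, viewer}: guest is in the set → true
  NOT resource owner approved: yes → false
  source IP on allow-list: no → false
  MFA completed: no → false
  account age > 310 days: 987 > 310 is true
  device is managed: yes → true
  clearance level ≥ 2: 3 ≥ 2 is true
  on corporate VPN: no → false
Combine:
[1.1] NOT false = true
[1.2] NOT true = false
[1] true AND false AND true = false
[2] false AND true AND true = false
[3] false AND false AND false = false
[4] true AND true AND true = true
[5.3] NOT false = true
[5] true AND false AND true = false
[root] false OR false OR false OR true OR false = true
Overall: true → granted

Granted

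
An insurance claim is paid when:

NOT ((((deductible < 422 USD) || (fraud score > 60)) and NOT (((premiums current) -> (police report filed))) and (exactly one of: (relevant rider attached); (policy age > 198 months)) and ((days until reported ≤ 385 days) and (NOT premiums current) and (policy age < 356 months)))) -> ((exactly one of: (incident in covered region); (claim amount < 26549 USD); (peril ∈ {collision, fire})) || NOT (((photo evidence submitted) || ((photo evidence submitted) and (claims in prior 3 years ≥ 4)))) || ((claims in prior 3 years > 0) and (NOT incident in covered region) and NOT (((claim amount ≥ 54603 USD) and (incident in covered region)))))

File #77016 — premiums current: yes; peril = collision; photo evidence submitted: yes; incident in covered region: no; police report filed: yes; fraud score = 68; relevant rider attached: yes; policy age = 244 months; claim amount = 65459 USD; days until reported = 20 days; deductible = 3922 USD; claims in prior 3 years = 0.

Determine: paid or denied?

Paid

Atomic conditions:
  deductible < 422 USD: 3922 < 422 is false
  fraud score > 60: 68 > 60 is true
  premiums current: yes → true
  police report filed: yes → true
  relevant rider attached: yes → true
  policy age > 198 months: 244 > 198 is true
  days until reported ≤ 385 days: 20 ≤ 385 is true
  NOT premiums current: yes → false
  policy age < 356 months: 244 < 356 is true
  incident in covered region: no → false
  claim amount < 26549 USD: 65459 < 26549 is false
  peril ∈ {collision, fire}: collision is in the set → true
  photo evidence submitted: yes → true
  claims in prior 3 years ≥ 4: 0 ≥ 4 is false
  claims in prior 3 years > 0: 0 > 0 is false
  NOT incident in covered region: no → true
  claim amount ≥ 54603 USD: 65459 ≥ 54603 is true
Combine:
[1.1.1] false OR true = true
[1.1.2.1] true → true = true
[1.1.2] NOT true = false
[1.1.3] exactly-one(true, true) = false
[1.1.4] true AND false AND true = false
[1.1] true AND false AND false AND false = false
[1] NOT false = true
[2.1] exactly-one(false, false, true) = true
[2.2.1.2] true AND false = false
[2.2.1] true OR false = true
[2.2] NOT true = false
[2.3.3.1] true AND false = false
[2.3.3] NOT false = true
[2.3] false AND true AND true = false
[2] true OR false OR false = true
[root] true → true = true
Overall: true → paid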